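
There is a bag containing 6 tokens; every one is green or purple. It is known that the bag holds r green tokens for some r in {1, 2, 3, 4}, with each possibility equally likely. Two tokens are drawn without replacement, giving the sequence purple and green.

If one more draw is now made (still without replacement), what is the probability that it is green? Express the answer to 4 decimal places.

0.4167

Compute the likelihood of the observed sequence for each case: P(data | r = 1) = (5/6)(1/5) = 1/6; P(data | r = 2) = (4/6)(2/5) = 4/15; P(data | r = 3) = (3/6)(3/5) = 3/10; P(data | r = 4) = (2/6)(4/5) = 4/15.
Multiplying each by its prior: 1/4 · 1/6 = 1/24, 1/4 · 4/15 = 1/15, 1/4 · 3/10 = 3/40, 1/4 · 4/15 = 1/15; with total 1/4.
The posterior is then P(r = 1 | data) = 1/6, P(r = 2 | data) = 4/15, P(r = 3 | data) = 3/10, P(r = 4 | data) = 4/15.
So P(green next | data) = Σ P(green next | H) P(H | data) = (0)(1/6) + (1/4)(4/15) + (1/2)(3/10) + (3/4)(4/15) = 5/12.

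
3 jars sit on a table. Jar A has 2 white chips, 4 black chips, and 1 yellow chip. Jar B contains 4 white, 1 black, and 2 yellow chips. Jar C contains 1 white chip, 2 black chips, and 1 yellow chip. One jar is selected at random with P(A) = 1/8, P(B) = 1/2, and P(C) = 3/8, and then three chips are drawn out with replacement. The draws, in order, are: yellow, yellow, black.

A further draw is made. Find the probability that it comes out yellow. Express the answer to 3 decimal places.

0.253

Compute the likelihood of the observed sequence for each case: P(data | jar A) = (1/7)(1/7)(4/7) = 0.011662; P(data | jar B) = (2/7)(2/7)(1/7) = 0.011662; P(data | jar C) = (1/4)(1/4)(2/4) = 0.03125.
Multiplying each by its prior: 1/8 · 0.011662 = 0.0014577, 1/2 · 0.011662 = 0.0058309, 3/8 · 0.03125 = 0.011719; with total 0.019007.
The posterior is then P(jar A | data) = 0.076693, P(jar B | data) = 0.30677, P(jar C | data) = 0.61654.
So P(yellow next | data) = Σ P(yellow next | H) P(H | data) = (1/7)(0.076693) + (2/7)(0.30677) + (1/4)(0.61654) = 0.25274.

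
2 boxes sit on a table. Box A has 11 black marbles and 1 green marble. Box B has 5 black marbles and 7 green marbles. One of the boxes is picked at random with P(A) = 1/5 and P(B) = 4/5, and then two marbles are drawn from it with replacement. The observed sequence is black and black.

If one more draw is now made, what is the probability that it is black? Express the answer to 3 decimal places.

The likelihood of the observed sequence under each hypothesis: P(data | box A) = (11/12)(11/12) = 121/144; P(data | box B) = (5/12)(5/12) = 25/144.
Multiplying each by its prior: 1/5 · 121/144 = 121/720, 4/5 · 25/144 = 5/36; these sum to 221/720.
Normalising, the posterior is P(box A | data) = 0.54751, P(box B | data) = 0.45249.
The predictive probability is P(black next | data) = (11/12)(0.54751) + (5/12)(0.45249) = 0.69042.

0.690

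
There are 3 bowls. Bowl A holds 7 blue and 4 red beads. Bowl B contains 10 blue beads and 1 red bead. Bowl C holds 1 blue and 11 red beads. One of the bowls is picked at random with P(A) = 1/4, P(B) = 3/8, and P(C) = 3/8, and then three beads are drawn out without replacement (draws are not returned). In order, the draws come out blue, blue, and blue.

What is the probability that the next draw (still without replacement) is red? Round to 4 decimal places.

0.1860

The likelihood of the observed sequence under each hypothesis: P(data | bowl A) = (7/11)(6/10)(5/9) = 7/33; P(data | bowl B) = (10/11)(9/10)(8/9) = 8/11; P(data | bowl C) = (1/12)(0/11) = 0.
Weighting by the prior gives 1/4 · 7/33 = 7/132, 3/8 · 8/11 = 3/11, 3/8 · 0 = 0; summing to 43/132.
Normalising, the posterior is P(bowl A | data) = 7/43, P(bowl B | data) = 36/43, P(bowl C | data) = 0.
The predictive probability is P(red next | data) = (1/2)(7/43) + (1/8)(36/43) = 8/43.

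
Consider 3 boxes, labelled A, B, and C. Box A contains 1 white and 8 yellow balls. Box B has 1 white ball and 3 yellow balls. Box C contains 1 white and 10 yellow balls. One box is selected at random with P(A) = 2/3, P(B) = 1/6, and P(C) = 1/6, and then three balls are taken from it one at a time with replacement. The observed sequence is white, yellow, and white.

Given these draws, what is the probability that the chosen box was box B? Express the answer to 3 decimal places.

0.477

The likelihood of the observed sequence under each hypothesis: P(data | box A) = (1/9)(8/9)(1/9) = 0.010974; P(data | box B) = (1/4)(3/4)(1/4) = 0.046875; P(data | box C) = (1/11)(10/11)(1/11) = 0.0075131.
The prior-weighted likelihoods are 2/3 · 0.010974 = 0.007316, 1/6 · 0.046875 = 0.0078125, 1/6 · 0.0075131 = 0.0012522; summing to 0.016381.
So P(box B | data) = (0.0078125) / (0.016381) = 0.47693.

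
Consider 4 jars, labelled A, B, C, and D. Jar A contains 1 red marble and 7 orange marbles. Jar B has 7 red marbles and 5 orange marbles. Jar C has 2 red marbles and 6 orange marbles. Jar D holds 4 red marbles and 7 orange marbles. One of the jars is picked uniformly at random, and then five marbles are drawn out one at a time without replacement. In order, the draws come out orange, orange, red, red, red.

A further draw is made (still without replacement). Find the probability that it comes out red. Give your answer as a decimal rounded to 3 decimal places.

0.453

Compute the likelihood of the observed sequence for each case: P(data | jar A) = (7/8)(6/7)(1/6)(0/5) = 0; P(data | jar B) = (5/12)(4/11)(7/10)(6/9)(5/8) = 0.044192; P(data | jar C) = (6/8)(5/7)(2/6)(1/5)(0/4) = 0; P(data | jar D) = (7/11)(6/10)(4/9)(3/8)(2/7) = 0.018182.
Weighting by the prior gives 1/4 · 0 = 0, 1/4 · 0.044192 = 0.011048, 1/4 · 0 = 0, 1/4 · 0.018182 = 0.0045455; summing to 0.015593.
Dividing through by the total gives posterior P(jar A | data) = 0, P(jar B | data) = 0.7085, P(jar C | data) = 0, P(jar D | data) = 0.2915.
Averaging over the posterior, P(red next | data) = (4/7)(0.7085) + (1/6)(0.2915) = 0.45344.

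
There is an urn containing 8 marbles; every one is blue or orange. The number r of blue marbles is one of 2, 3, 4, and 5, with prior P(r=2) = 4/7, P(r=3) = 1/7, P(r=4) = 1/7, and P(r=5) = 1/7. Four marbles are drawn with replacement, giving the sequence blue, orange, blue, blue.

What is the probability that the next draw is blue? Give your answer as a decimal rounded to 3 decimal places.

Under each hypothesis, the probability of the observed sequence is: P(data | r = 2) = (2/8)(6/8)(2/8)(2/8) = 0.011719; P(data | r = 3) = (3/8)(5/8)(3/8)(3/8) = 0.032959; P(data | r = 4) = (4/8)(4/8)(4/8)(4/8) = 0.0625; P(data | r = 5) = (5/8)(3/8)(5/8)(5/8) = 0.091553.
Multiplying each by its prior: 4/7 · 0.011719 = 0.0066964, 1/7 · 0.032959 = 0.0047084, 1/7 · 0.0625 = 0.0089286, 1/7 · 0.091553 = 0.013079; these sum to 0.033412.
Normalising, the posterior is P(r = 2 | data) = 0.20042, P(r = 3 | data) = 0.14092, P(r = 4 | data) = 0.26722, P(r = 5 | data) = 0.39144.
Averaging over the posterior, P(blue next | data) = (1/4)(0.20042) + (3/8)(0.14092) + (1/2)(0.26722) + (5/8)(0.39144) = 0.48121.

0.481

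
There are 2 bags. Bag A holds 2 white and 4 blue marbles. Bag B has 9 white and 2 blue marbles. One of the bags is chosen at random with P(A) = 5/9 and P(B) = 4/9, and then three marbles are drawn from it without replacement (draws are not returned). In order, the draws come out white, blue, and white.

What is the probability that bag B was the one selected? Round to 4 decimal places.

For each hypothesis, P(data | H) works out to: P(data | bag A) = (2/6)(4/5)(1/4) = 0.066667; P(data | bag B) = (9/11)(2/10)(8/9) = 0.14545.
The prior-weighted likelihoods are 5/9 · 0.066667 = 0.037037, 4/9 · 0.14545 = 0.064646; summing to 0.10168.
Therefore the posterior P(bag B | data) = (0.064646) / (0.10168) = 0.63576.

0.6358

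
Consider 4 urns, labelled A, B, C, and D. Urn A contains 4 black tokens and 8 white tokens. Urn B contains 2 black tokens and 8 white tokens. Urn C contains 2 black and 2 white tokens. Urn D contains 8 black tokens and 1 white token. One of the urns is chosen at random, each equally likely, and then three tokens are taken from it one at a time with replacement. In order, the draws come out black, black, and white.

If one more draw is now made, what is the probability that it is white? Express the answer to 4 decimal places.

0.4618

For each hypothesis, P(data | H) works out to: P(data | urn A) = (4/12)(4/12)(8/12) = 0.074074; P(data | urn B) = (2/10)(2/10)(8/10) = 0.032; P(data | urn C) = (2/4)(2/4)(2/4) = 0.125; P(data | urn D) = (8/9)(8/9)(1/9) = 0.087791.
Multiplying each by its prior: 1/4 · 0.074074 = 0.018519, 1/4 · 0.032 = 0.008, 1/4 · 0.125 = 0.03125, 1/4 · 0.087791 = 0.021948; with total 0.079716.
The posterior is then P(urn A | data) = 0.23231, P(urn B | data) = 0.10036, P(urn C | data) = 0.39201, P(urn D | data) = 0.27532.
The predictive probability is P(white next | data) = (2/3)(0.23231) + (4/5)(0.10036) + (1/2)(0.39201) + (1/9)(0.27532) = 0.46175.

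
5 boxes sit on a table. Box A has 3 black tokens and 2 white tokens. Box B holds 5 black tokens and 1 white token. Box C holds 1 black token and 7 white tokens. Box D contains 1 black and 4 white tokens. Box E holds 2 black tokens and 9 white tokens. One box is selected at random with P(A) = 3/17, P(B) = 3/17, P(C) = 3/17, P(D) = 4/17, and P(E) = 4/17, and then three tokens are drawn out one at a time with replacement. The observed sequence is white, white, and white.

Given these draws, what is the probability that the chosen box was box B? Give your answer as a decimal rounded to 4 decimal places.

Under each hypothesis, the probability of the observed sequence is: P(data | box A) = (2/5)(2/5)(2/5) = 0.064; P(data | box B) = (1/6)(1/6)(1/6) = 0.0046296; P(data | box C) = (7/8)(7/8)(7/8) = 0.66992; P(data | box D) = (4/5)(4/5)(4/5) = 0.512; P(data | box E) = (9/11)(9/11)(9/11) = 0.54771.
The prior-weighted likelihoods are 3/17 · 0.064 = 0.011294, 3/17 · 0.0046296 = 0.00081699, 3/17 · 0.66992 = 0.11822, 4/17 · 0.512 = 0.12047, 4/17 · 0.54771 = 0.12887; these sum to 0.37968.
By Bayes' rule, P(box B | data) = (0.00081699) / (0.37968) = 0.0021518.

0.0022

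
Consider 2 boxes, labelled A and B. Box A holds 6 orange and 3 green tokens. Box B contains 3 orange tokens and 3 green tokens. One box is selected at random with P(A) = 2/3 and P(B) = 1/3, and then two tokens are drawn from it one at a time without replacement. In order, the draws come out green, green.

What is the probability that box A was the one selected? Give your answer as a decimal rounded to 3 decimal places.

0.455

Compute the likelihood of the observed sequence for each case: P(data | box A) = (3/9)(2/8) = 1/12; P(data | box B) = (3/6)(2/5) = 1/5.
The prior-weighted likelihoods are 2/3 · 1/12 = 1/18, 1/3 · 1/5 = 1/15; these sum to 11/90.
Therefore the posterior P(box A | data) = (1/18) / (11/90) = 5/11.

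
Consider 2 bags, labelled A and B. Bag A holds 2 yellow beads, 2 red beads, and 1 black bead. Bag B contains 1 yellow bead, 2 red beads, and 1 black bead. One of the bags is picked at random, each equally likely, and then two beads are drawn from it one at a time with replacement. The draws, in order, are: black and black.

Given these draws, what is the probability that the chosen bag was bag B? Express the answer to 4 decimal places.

Compute the likelihood of the observed sequence for each case: P(data | bag A) = (1/5)(1/5) = 1/25; P(data | bag B) = (1/4)(1/4) = 1/16.
Multiplying each by its prior: 1/2 · 1/25 = 1/50, 1/2 · 1/16 = 1/32; summing to 41/800.
So P(bag B | data) = (1/32) / (41/800) = 25/41.

0.6098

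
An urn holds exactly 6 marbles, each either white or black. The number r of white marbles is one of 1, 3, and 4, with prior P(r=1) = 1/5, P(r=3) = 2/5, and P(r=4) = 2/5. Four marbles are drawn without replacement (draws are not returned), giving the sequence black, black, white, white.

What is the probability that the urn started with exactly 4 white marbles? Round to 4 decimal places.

0.4000

The likelihood of the observed sequence under each hypothesis: P(data | r = 1) = (5/6)(4/5)(1/4)(0/3) = 0; P(data | r = 3) = (3/6)(2/5)(3/4)(2/3) = 1/10; P(data | r = 4) = (2/6)(1/5)(4/4)(3/3) = 1/15.
Weighting by the prior gives 1/5 · 0 = 0, 2/5 · 1/10 = 1/25, 2/5 · 1/15 = 2/75; with total 1/15.
So P(r = 4 | data) = (2/75) / (1/15) = 2/5.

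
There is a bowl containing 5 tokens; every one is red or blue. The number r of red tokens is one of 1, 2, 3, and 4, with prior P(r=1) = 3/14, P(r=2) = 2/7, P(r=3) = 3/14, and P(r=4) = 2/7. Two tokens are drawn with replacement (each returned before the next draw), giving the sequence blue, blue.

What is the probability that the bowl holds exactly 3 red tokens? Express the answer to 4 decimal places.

0.1200

Compute the likelihood of the observed sequence for each case: P(data | r = 1) = (4/5)(4/5) = 16/25; P(data | r = 2) = (3/5)(3/5) = 9/25; P(data | r = 3) = (2/5)(2/5) = 4/25; P(data | r = 4) = (1/5)(1/5) = 1/25.
Weighting by the prior gives 3/14 · 16/25 = 24/175, 2/7 · 9/25 = 18/175, 3/14 · 4/25 = 6/175, 2/7 · 1/25 = 2/175; summing to 2/7.
So P(r = 3 | data) = (6/175) / (2/7) = 3/25.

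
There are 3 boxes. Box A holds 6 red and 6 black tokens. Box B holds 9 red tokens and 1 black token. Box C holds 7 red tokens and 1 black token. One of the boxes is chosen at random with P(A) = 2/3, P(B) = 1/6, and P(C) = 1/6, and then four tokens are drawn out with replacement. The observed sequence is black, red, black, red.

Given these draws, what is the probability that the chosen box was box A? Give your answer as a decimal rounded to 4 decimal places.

Under each hypothesis, the probability of the observed sequence is: P(data | box A) = (6/12)(6/12)(6/12)(6/12) = 0.0625; P(data | box B) = (1/10)(9/10)(1/10)(9/10) = 0.0081; P(data | box C) = (1/8)(7/8)(1/8)(7/8) = 0.011963.
The prior-weighted likelihoods are 2/3 · 0.0625 = 0.041667, 1/6 · 0.0081 = 0.00135, 1/6 · 0.011963 = 0.0019938; summing to 0.04501.
By Bayes' rule, P(box A | data) = (0.041667) / (0.04501) = 0.92571.

0.9257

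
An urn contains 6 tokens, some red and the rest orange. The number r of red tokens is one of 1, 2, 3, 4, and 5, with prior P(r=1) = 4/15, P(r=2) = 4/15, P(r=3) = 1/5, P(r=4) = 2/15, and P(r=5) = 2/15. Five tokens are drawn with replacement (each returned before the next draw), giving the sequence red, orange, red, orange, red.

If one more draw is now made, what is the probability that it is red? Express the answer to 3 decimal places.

For each hypothesis, P(data | H) works out to: P(data | r = 1) = (1/6)(5/6)(1/6)(5/6)(1/6) = 0.003215; P(data | r = 2) = (2/6)(4/6)(2/6)(4/6)(2/6) = 0.016461; P(data | r = 3) = (3/6)(3/6)(3/6)(3/6)(3/6) = 0.03125; P(data | r = 4) = (4/6)(2/6)(4/6)(2/6)(4/6) = 0.032922; P(data | r = 5) = (5/6)(1/6)(5/6)(1/6)(5/6) = 0.016075.
Multiplying each by its prior: 4/15 · 0.003215 = 0.00085734, 4/15 · 0.016461 = 0.0043896, 1/5 · 0.03125 = 0.00625, 2/15 · 0.032922 = 0.0043896, 2/15 · 0.016075 = 0.0021433; with total 0.01803.
Normalising, the posterior is P(r = 1 | data) = 0.047551, P(r = 2 | data) = 0.24346, P(r = 3 | data) = 0.34665, P(r = 4 | data) = 0.24346, P(r = 5 | data) = 0.11888.
Averaging over the posterior, P(red next | data) = (1/6)(0.047551) + (1/3)(0.24346) + (1/2)(0.34665) + (2/3)(0.24346) + (5/6)(0.11888) = 0.52378.

0.524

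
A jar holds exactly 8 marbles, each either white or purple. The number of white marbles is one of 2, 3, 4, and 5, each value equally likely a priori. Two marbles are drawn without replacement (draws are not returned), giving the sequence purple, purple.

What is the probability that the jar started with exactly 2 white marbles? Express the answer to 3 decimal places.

Under each hypothesis, the probability of the observed sequence is: P(data | r = 2) = (6/8)(5/7) = 15/28; P(data | r = 3) = (5/8)(4/7) = 5/14; P(data | r = 4) = (4/8)(3/7) = 3/14; P(data | r = 5) = (3/8)(2/7) = 3/28.
The prior-weighted likelihoods are 1/4 · 15/28 = 15/112, 1/4 · 5/14 = 5/56, 1/4 · 3/14 = 3/56, 1/4 · 3/28 = 3/112; these sum to 17/56.
So P(r = 2 | data) = (15/112) / (17/56) = 15/34.

0.441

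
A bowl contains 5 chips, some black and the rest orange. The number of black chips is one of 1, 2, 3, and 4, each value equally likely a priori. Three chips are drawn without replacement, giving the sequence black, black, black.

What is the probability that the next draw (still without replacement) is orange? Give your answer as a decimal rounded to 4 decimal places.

0.6000

Under each hypothesis, the probability of the observed sequence is: P(data | r = 1) = (1/5)(0/4) = 0; P(data | r = 2) = (2/5)(1/4)(0/3) = 0; P(data | r = 3) = (3/5)(2/4)(1/3) = 1/10; P(data | r = 4) = (4/5)(3/4)(2/3) = 2/5.
Multiplying each by its prior: 1/4 · 0 = 0, 1/4 · 0 = 0, 1/4 · 1/10 = 1/40, 1/4 · 2/5 = 1/10; with total 1/8.
The posterior is then P(r = 1 | data) = 0, P(r = 2 | data) = 0, P(r = 3 | data) = 1/5, P(r = 4 | data) = 4/5.
The predictive probability is P(orange next | data) = (1)(1/5) + (1/2)(4/5) = 3/5.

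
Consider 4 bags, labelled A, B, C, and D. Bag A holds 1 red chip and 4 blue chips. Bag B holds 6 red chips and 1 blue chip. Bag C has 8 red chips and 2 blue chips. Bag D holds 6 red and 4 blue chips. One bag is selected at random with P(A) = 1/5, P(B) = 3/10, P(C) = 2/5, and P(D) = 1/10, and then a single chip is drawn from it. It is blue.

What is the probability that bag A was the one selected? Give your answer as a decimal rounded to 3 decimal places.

0.496

Under each hypothesis, the probability of this draw is: P(data | bag A) = (4/5) = 4/5; P(data | bag B) = (1/7) = 1/7; P(data | bag C) = (2/10) = 1/5; P(data | bag D) = (4/10) = 2/5.
The prior-weighted likelihoods are 1/5 · 4/5 = 4/25, 3/10 · 1/7 = 3/70, 2/5 · 1/5 = 2/25, 1/10 · 2/5 = 1/25; with total 113/350.
Hence P(bag A | data) = (4/25) / (113/350) = 56/113.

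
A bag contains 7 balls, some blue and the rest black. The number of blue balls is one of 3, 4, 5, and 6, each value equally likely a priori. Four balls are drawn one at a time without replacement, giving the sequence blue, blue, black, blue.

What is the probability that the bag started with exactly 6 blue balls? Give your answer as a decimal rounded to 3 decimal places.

Under each hypothesis, the probability of the observed sequence is: P(data | r = 3) = (3/7)(2/6)(4/5)(1/4) = 1/35; P(data | r = 4) = (4/7)(3/6)(3/5)(2/4) = 3/35; P(data | r = 5) = (5/7)(4/6)(2/5)(3/4) = 1/7; P(data | r = 6) = (6/7)(5/6)(1/5)(4/4) = 1/7.
The prior-weighted likelihoods are 1/4 · 1/35 = 1/140, 1/4 · 3/35 = 3/140, 1/4 · 1/7 = 1/28, 1/4 · 1/7 = 1/28; these sum to 1/10.
Hence P(r = 6 | data) = (1/28) / (1/10) = 5/14.

0.357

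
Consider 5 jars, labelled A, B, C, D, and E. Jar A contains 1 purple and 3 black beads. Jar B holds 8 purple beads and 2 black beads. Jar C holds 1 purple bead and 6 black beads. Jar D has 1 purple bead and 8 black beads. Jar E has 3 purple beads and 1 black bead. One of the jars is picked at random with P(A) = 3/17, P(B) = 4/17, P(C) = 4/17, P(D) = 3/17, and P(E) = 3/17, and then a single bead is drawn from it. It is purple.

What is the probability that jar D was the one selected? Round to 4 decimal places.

Under each hypothesis, the probability of this draw is: P(data | jar A) = (1/4) = 0.25; P(data | jar B) = (8/10) = 0.8; P(data | jar C) = (1/7) = 0.14286; P(data | jar D) = (1/9) = 0.11111; P(data | jar E) = (3/4) = 0.75.
Weighting by the prior gives 3/17 · 0.25 = 0.044118, 4/17 · 0.8 = 0.18824, 4/17 · 0.14286 = 0.033613, 3/17 · 0.11111 = 0.019608, 3/17 · 0.75 = 0.13235; with total 0.41793.
By Bayes' rule, P(jar D | data) = (0.019608) / (0.41793) = 0.046917.

0.0469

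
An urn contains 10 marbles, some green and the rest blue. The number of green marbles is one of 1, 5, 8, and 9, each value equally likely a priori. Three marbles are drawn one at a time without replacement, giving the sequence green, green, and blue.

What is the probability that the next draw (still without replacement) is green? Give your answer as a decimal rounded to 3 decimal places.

Under each hypothesis, the probability of the observed sequence is: P(data | r = 1) = (1/10)(0/9) = 0; P(data | r = 5) = (5/10)(4/9)(5/8) = 5/36; P(data | r = 8) = (8/10)(7/9)(2/8) = 7/45; P(data | r = 9) = (9/10)(8/9)(1/8) = 1/10.
Weighting by the prior gives 1/4 · 0 = 0, 1/4 · 5/36 = 5/144, 1/4 · 7/45 = 7/180, 1/4 · 1/10 = 1/40; summing to 71/720.
Dividing through by the total gives posterior P(r = 1 | data) = 0, P(r = 5 | data) = 25/71, P(r = 8 | data) = 28/71, P(r = 9 | data) = 18/71.
Averaging over the posterior, P(green next | data) = (3/7)(25/71) + (6/7)(28/71) + (1)(18/71) = 369/497.

0.742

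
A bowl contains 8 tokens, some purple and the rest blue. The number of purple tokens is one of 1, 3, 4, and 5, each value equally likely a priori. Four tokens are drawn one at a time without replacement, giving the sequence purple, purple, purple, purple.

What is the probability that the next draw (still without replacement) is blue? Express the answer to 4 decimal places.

The likelihood of the observed sequence under each hypothesis: P(data | r = 1) = (1/8)(0/7) = 0; P(data | r = 3) = (3/8)(2/7)(1/6)(0/5) = 0; P(data | r = 4) = (4/8)(3/7)(2/6)(1/5) = 1/70; P(data | r = 5) = (5/8)(4/7)(3/6)(2/5) = 1/14.
Multiplying each by its prior: 1/4 · 0 = 0, 1/4 · 0 = 0, 1/4 · 1/70 = 1/280, 1/4 · 1/14 = 1/56; these sum to 3/140.
Dividing through by the total gives posterior P(r = 1 | data) = 0, P(r = 3 | data) = 0, P(r = 4 | data) = 1/6, P(r = 5 | data) = 5/6.
The predictive probability is P(blue next | data) = (1)(1/6) + (3/4)(5/6) = 19/24.

0.7917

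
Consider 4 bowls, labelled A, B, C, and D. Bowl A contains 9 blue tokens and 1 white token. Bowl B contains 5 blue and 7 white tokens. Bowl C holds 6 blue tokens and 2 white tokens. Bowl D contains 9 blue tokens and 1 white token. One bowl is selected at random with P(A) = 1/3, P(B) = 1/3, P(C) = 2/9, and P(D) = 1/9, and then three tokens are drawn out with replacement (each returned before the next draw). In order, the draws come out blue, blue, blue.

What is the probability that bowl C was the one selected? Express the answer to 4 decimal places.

0.2122

Compute the likelihood of the observed sequence for each case: P(data | bowl A) = (9/10)(9/10)(9/10) = 0.729; P(data | bowl B) = (5/12)(5/12)(5/12) = 0.072338; P(data | bowl C) = (6/8)(6/8)(6/8) = 0.42188; P(data | bowl D) = (9/10)(9/10)(9/10) = 0.729.
The prior-weighted likelihoods are 1/3 · 0.729 = 0.243, 1/3 · 0.072338 = 0.024113, 2/9 · 0.42188 = 0.09375, 1/9 · 0.729 = 0.081; these sum to 0.44186.
Therefore the posterior P(bowl C | data) = (0.09375) / (0.44186) = 0.21217.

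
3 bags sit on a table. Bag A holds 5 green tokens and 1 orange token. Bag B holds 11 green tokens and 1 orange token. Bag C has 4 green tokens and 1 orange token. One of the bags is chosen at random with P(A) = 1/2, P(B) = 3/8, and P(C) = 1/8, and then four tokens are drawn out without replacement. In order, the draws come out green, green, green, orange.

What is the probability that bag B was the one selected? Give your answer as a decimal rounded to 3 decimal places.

0.224

Under each hypothesis, the probability of the observed sequence is: P(data | bag A) = (5/6)(4/5)(3/4)(1/3) = 1/6; P(data | bag B) = (11/12)(10/11)(9/10)(1/9) = 1/12; P(data | bag C) = (4/5)(3/4)(2/3)(1/2) = 1/5.
The prior-weighted likelihoods are 1/2 · 1/6 = 1/12, 3/8 · 1/12 = 1/32, 1/8 · 1/5 = 1/40; summing to 67/480.
Therefore the posterior P(bag B | data) = (1/32) / (67/480) = 15/67.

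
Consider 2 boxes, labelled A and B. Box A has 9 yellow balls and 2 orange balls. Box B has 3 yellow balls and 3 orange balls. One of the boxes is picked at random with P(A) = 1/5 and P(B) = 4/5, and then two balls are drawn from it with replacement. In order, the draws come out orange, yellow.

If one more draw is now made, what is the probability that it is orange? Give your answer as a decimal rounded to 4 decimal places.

0.4588

Compute the likelihood of the observed sequence for each case: P(data | box A) = (2/11)(9/11) = 18/121; P(data | box B) = (3/6)(3/6) = 1/4.
The prior-weighted likelihoods are 1/5 · 18/121 = 18/605, 4/5 · 1/4 = 1/5; summing to 139/605.
Normalising, the posterior is P(box A | data) = 0.1295, P(box B | data) = 0.8705.
So P(orange next | data) = Σ P(orange next | H) P(H | data) = (2/11)(0.1295) + (1/2)(0.8705) = 0.4588.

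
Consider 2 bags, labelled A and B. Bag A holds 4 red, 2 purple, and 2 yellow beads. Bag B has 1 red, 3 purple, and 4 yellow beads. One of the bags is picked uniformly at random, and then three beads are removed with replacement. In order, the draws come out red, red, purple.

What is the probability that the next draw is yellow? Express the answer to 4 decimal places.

The likelihood of the observed sequence under each hypothesis: P(data | bag A) = (4/8)(4/8)(2/8) = 0.0625; P(data | bag B) = (1/8)(1/8)(3/8) = 0.0058594.
The prior-weighted likelihoods are 1/2 · 0.0625 = 0.03125, 1/2 · 0.0058594 = 0.0029297; these sum to 0.03418.
The posterior is then P(bag A | data) = 0.91429, P(bag B | data) = 0.085714.
The predictive probability is P(yellow next | data) = (1/4)(0.91429) + (1/2)(0.085714) = 0.27143.

0.2714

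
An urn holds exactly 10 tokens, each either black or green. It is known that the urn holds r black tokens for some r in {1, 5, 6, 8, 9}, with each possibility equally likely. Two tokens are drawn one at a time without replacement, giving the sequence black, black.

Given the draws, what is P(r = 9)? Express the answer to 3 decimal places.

The likelihood of the observed sequence under each hypothesis: P(data | r = 1) = (1/10)(0/9) = 0; P(data | r = 5) = (5/10)(4/9) = 2/9; P(data | r = 6) = (6/10)(5/9) = 1/3; P(data | r = 8) = (8/10)(7/9) = 28/45; P(data | r = 9) = (9/10)(8/9) = 4/5.
The prior-weighted likelihoods are 1/5 · 0 = 0, 1/5 · 2/9 = 2/45, 1/5 · 1/3 = 1/15, 1/5 · 28/45 = 28/225, 1/5 · 4/5 = 4/25; these sum to 89/225.
By Bayes' rule, P(r = 9 | data) = (4/25) / (89/225) = 36/89.

0.404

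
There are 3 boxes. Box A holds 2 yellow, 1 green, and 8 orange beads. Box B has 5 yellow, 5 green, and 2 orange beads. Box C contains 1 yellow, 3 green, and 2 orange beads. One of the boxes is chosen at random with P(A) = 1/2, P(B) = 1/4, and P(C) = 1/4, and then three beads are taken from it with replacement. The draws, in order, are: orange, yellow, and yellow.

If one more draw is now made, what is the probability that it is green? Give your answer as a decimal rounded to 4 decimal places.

0.2441

The likelihood of the observed sequence under each hypothesis: P(data | box A) = (8/11)(2/11)(2/11) = 0.024042; P(data | box B) = (2/12)(5/12)(5/12) = 0.028935; P(data | box C) = (2/6)(1/6)(1/6) = 0.0092593.
The prior-weighted likelihoods are 1/2 · 0.024042 = 0.012021, 1/4 · 0.028935 = 0.0072338, 1/4 · 0.0092593 = 0.0023148; summing to 0.02157.
Dividing through by the total gives posterior P(box A | data) = 0.55731, P(box B | data) = 0.33537, P(box C | data) = 0.10732.
So P(green next | data) = Σ P(green next | H) P(H | data) = (1/11)(0.55731) + (5/12)(0.33537) + (1/2)(0.10732) = 0.24406.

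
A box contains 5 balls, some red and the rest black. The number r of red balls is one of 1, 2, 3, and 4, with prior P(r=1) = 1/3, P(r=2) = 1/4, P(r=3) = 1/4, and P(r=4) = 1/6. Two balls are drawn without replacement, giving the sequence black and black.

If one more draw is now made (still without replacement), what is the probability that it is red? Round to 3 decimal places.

0.472

Compute the likelihood of the observed sequence for each case: P(data | r = 1) = (4/5)(3/4) = 3/5; P(data | r = 2) = (3/5)(2/4) = 3/10; P(data | r = 3) = (2/5)(1/4) = 1/10; P(data | r = 4) = (1/5)(0/4) = 0.
Weighting by the prior gives 1/3 · 3/5 = 1/5, 1/4 · 3/10 = 3/40, 1/4 · 1/10 = 1/40, 1/6 · 0 = 0; with total 3/10.
The posterior is then P(r = 1 | data) = 2/3, P(r = 2 | data) = 1/4, P(r = 3 | data) = 1/12, P(r = 4 | data) = 0.
So P(red next | data) = Σ P(red next | H) P(H | data) = (1/3)(2/3) + (2/3)(1/4) + (1)(1/12) = 17/36.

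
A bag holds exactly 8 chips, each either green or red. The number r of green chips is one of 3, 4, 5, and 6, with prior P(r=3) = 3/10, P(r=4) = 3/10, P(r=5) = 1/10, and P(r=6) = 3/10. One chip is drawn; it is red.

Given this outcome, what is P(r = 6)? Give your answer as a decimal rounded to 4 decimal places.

0.1667

Under each hypothesis, the probability of this draw is: P(data | r = 3) = (5/8) = 5/8; P(data | r = 4) = (4/8) = 1/2; P(data | r = 5) = (3/8) = 3/8; P(data | r = 6) = (2/8) = 1/4.
Weighting by the prior gives 3/10 · 5/8 = 3/16, 3/10 · 1/2 = 3/20, 1/10 · 3/8 = 3/80, 3/10 · 1/4 = 3/40; summing to 9/20.
So P(r = 6 | data) = (3/40) / (9/20) = 1/6.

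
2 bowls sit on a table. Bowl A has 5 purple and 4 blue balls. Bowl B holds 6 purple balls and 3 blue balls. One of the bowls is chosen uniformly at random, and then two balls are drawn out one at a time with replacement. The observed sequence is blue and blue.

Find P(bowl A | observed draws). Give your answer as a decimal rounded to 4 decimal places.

0.6400

Under each hypothesis, the probability of the observed sequence is: P(data | bowl A) = (4/9)(4/9) = 16/81; P(data | bowl B) = (3/9)(3/9) = 1/9.
Weighting by the prior gives 1/2 · 16/81 = 8/81, 1/2 · 1/9 = 1/18; these sum to 25/162.
By Bayes' rule, P(bowl A | data) = (8/81) / (25/162) = 16/25.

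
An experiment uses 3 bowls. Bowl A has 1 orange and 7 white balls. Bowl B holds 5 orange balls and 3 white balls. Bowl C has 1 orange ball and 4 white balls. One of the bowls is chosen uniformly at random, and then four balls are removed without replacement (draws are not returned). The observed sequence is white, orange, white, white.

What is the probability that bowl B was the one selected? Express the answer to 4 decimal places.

0.0521

The likelihood of the observed sequence under each hypothesis: P(data | bowl A) = (7/8)(1/7)(6/6)(5/5) = 1/8; P(data | bowl B) = (3/8)(5/7)(2/6)(1/5) = 1/56; P(data | bowl C) = (4/5)(1/4)(3/3)(2/2) = 1/5.
The prior-weighted likelihoods are 1/3 · 1/8 = 1/24, 1/3 · 1/56 = 1/168, 1/3 · 1/5 = 1/15; summing to 4/35.
Hence P(bowl B | data) = (1/168) / (4/35) = 5/96.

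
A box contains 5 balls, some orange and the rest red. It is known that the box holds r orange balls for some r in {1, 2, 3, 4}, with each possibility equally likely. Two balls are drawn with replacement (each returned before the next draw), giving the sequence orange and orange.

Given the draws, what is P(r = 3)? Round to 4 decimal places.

The likelihood of the observed sequence under each hypothesis: P(data | r = 1) = (1/5)(1/5) = 1/25; P(data | r = 2) = (2/5)(2/5) = 4/25; P(data | r = 3) = (3/5)(3/5) = 9/25; P(data | r = 4) = (4/5)(4/5) = 16/25.
Multiplying each by its prior: 1/4 · 1/25 = 1/100, 1/4 · 4/25 = 1/25, 1/4 · 9/25 = 9/100, 1/4 · 16/25 = 4/25; these sum to 3/10.
So P(r = 3 | data) = (9/100) / (3/10) = 3/10.

0.3000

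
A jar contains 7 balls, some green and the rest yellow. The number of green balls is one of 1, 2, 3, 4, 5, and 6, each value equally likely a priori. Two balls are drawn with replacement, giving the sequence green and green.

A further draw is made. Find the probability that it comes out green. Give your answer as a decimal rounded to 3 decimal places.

The likelihood of the observed sequence under each hypothesis: P(data | r = 1) = (1/7)(1/7) = 1/49; P(data | r = 2) = (2/7)(2/7) = 4/49; P(data | r = 3) = (3/7)(3/7) = 9/49; P(data | r = 4) = (4/7)(4/7) = 16/49; P(data | r = 5) = (5/7)(5/7) = 25/49; P(data | r = 6) = (6/7)(6/7) = 36/49.
Multiplying each by its prior: 1/6 · 1/49 = 1/294, 1/6 · 4/49 = 2/147, 1/6 · 9/49 = 3/98, 1/6 · 16/49 = 8/147, 1/6 · 25/49 = 25/294, 1/6 · 36/49 = 6/49; these sum to 13/42.
The posterior is then P(r = 1 | data) = 1/91, P(r = 2 | data) = 4/91, P(r = 3 | data) = 9/91, P(r = 4 | data) = 16/91, P(r = 5 | data) = 25/91, P(r = 6 | data) = 36/91.
Averaging over the posterior, P(green next | data) = (1/7)(1/91) + (2/7)(4/91) + (3/7)(9/91) + (4/7)(16/91) + (5/7)(25/91) + (6/7)(36/91) = 9/13.

0.692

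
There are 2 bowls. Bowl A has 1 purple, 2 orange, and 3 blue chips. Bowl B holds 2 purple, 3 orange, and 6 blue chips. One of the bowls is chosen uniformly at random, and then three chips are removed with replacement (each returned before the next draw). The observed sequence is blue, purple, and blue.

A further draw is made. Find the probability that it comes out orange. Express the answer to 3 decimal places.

0.299

For each hypothesis, P(data | H) works out to: P(data | bowl A) = (3/6)(1/6)(3/6) = 0.041667; P(data | bowl B) = (6/11)(2/11)(6/11) = 0.054095.
Multiplying each by its prior: 1/2 · 0.041667 = 0.020833, 1/2 · 0.054095 = 0.027047; summing to 0.047881.
Dividing through by the total gives posterior P(bowl A | data) = 0.43511, P(bowl B | data) = 0.56489.
The predictive probability is P(orange next | data) = (1/3)(0.43511) + (3/11)(0.56489) = 0.2991.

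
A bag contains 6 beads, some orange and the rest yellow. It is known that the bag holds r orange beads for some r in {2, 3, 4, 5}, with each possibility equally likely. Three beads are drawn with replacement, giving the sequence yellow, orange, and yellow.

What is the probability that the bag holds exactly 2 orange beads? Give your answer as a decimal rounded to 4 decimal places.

0.4000

Compute the likelihood of the observed sequence for each case: P(data | r = 2) = (4/6)(2/6)(4/6) = 4/27; P(data | r = 3) = (3/6)(3/6)(3/6) = 1/8; P(data | r = 4) = (2/6)(4/6)(2/6) = 2/27; P(data | r = 5) = (1/6)(5/6)(1/6) = 5/216.
Weighting by the prior gives 1/4 · 4/27 = 1/27, 1/4 · 1/8 = 1/32, 1/4 · 2/27 = 1/54, 1/4 · 5/216 = 5/864; summing to 5/54.
Hence P(r = 2 | data) = (1/27) / (5/54) = 2/5.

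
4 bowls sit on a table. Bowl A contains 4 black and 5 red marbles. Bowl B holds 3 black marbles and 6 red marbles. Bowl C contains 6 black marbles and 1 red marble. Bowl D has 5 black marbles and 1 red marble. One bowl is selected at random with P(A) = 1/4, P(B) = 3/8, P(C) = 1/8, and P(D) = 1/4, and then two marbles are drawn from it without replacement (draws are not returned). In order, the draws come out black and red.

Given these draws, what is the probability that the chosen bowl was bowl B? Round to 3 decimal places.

For each hypothesis, P(data | H) works out to: P(data | bowl A) = (4/9)(5/8) = 0.27778; P(data | bowl B) = (3/9)(6/8) = 0.25; P(data | bowl C) = (6/7)(1/6) = 0.14286; P(data | bowl D) = (5/6)(1/5) = 0.16667.
The prior-weighted likelihoods are 1/4 · 0.27778 = 0.069444, 3/8 · 0.25 = 0.09375, 1/8 · 0.14286 = 0.017857, 1/4 · 0.16667 = 0.041667; with total 0.22272.
By Bayes' rule, P(bowl B | data) = (0.09375) / (0.22272) = 0.42094.

0.421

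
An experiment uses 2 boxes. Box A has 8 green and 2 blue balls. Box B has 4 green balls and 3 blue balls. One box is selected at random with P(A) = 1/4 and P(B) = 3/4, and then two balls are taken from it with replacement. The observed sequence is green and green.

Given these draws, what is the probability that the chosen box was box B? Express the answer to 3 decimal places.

Compute the likelihood of the observed sequence for each case: P(data | box A) = (8/10)(8/10) = 0.64; P(data | box B) = (4/7)(4/7) = 0.32653.
Weighting by the prior gives 1/4 · 0.64 = 0.16, 3/4 · 0.32653 = 0.2449; summing to 0.4049.
By Bayes' rule, P(box B | data) = (0.2449) / (0.4049) = 0.60484.

0.605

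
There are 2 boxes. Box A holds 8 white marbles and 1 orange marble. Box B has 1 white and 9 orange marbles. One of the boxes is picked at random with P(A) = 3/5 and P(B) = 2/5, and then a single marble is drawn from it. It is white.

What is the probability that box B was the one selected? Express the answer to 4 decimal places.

0.0698

The likelihood of this draw under each hypothesis: P(data | box A) = (8/9) = 8/9; P(data | box B) = (1/10) = 1/10.
The prior-weighted likelihoods are 3/5 · 8/9 = 8/15, 2/5 · 1/10 = 1/25; these sum to 43/75.
So P(box B | data) = (1/25) / (43/75) = 3/43.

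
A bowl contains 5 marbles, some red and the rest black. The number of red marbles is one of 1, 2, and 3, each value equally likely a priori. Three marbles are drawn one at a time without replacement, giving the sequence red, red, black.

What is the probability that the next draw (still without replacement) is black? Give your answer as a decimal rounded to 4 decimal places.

For each hypothesis, P(data | H) works out to: P(data | r = 1) = (1/5)(0/4) = 0; P(data | r = 2) = (2/5)(1/4)(3/3) = 1/10; P(data | r = 3) = (3/5)(2/4)(2/3) = 1/5.
Weighting by the prior gives 1/3 · 0 = 0, 1/3 · 1/10 = 1/30, 1/3 · 1/5 = 1/15; summing to 1/10.
Dividing through by the total gives posterior P(r = 1 | data) = 0, P(r = 2 | data) = 1/3, P(r = 3 | data) = 2/3.
So P(black next | data) = Σ P(black next | H) P(H | data) = (1)(1/3) + (1/2)(2/3) = 2/3.

0.6667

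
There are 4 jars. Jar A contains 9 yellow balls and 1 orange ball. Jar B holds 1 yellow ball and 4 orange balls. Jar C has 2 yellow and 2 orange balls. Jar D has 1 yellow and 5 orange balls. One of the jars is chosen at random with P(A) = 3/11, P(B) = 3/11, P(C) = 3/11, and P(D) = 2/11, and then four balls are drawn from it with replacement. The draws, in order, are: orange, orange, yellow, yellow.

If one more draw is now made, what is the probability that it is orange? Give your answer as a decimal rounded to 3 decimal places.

0.580

Under each hypothesis, the probability of the observed sequence is: P(data | jar A) = (1/10)(1/10)(9/10)(9/10) = 0.0081; P(data | jar B) = (4/5)(4/5)(1/5)(1/5) = 0.0256; P(data | jar C) = (2/4)(2/4)(2/4)(2/4) = 0.0625; P(data | jar D) = (5/6)(5/6)(1/6)(1/6) = 0.01929.
Multiplying each by its prior: 3/11 · 0.0081 = 0.0022091, 3/11 · 0.0256 = 0.0069818, 3/11 · 0.0625 = 0.017045, 2/11 · 0.01929 = 0.0035073; summing to 0.029744.
Dividing through by the total gives posterior P(jar A | data) = 0.074271, P(jar B | data) = 0.23473, P(jar C | data) = 0.57308, P(jar D | data) = 0.11792.
Averaging over the posterior, P(orange next | data) = (1/10)(0.074271) + (4/5)(0.23473) + (1/2)(0.57308) + (5/6)(0.11792) = 0.58002.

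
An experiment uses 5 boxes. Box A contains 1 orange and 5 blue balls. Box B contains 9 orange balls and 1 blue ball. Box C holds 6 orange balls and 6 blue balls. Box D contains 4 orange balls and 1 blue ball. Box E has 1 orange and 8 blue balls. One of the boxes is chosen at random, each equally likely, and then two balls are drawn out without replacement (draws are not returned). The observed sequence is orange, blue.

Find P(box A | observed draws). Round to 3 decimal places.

The likelihood of the observed sequence under each hypothesis: P(data | box A) = (1/6)(5/5) = 0.16667; P(data | box B) = (9/10)(1/9) = 0.1; P(data | box C) = (6/12)(6/11) = 0.27273; P(data | box D) = (4/5)(1/4) = 0.2; P(data | box E) = (1/9)(8/8) = 0.11111.
The prior-weighted likelihoods are 1/5 · 0.16667 = 0.033333, 1/5 · 0.1 = 0.02, 1/5 · 0.27273 = 0.054545, 1/5 · 0.2 = 0.04, 1/5 · 0.11111 = 0.022222; summing to 0.1701.
Therefore the posterior P(box A | data) = (0.033333) / (0.1701) = 0.19596.

0.196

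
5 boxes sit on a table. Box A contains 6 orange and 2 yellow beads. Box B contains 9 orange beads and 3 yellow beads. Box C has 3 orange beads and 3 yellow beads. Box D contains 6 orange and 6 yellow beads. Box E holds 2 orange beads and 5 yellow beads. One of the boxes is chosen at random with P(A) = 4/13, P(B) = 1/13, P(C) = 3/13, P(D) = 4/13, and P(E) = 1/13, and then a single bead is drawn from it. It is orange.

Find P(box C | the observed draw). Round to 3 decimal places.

Compute the likelihood of this draw for each case: P(data | box A) = (6/8) = 3/4; P(data | box B) = (9/12) = 3/4; P(data | box C) = (3/6) = 1/2; P(data | box D) = (6/12) = 1/2; P(data | box E) = (2/7) = 2/7.
Weighting by the prior gives 4/13 · 3/4 = 3/13, 1/13 · 3/4 = 3/52, 3/13 · 1/2 = 3/26, 4/13 · 1/2 = 2/13, 1/13 · 2/7 = 2/91; with total 211/364.
So P(box C | data) = (3/26) / (211/364) = 42/211.

0.199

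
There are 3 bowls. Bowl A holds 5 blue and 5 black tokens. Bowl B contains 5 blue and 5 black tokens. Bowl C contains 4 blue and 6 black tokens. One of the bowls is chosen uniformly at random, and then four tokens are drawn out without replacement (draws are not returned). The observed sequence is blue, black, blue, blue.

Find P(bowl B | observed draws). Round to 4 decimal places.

0.4032

The likelihood of the observed sequence under each hypothesis: P(data | bowl A) = (5/10)(5/9)(4/8)(3/7) = 5/84; P(data | bowl B) = (5/10)(5/9)(4/8)(3/7) = 5/84; P(data | bowl C) = (4/10)(6/9)(3/8)(2/7) = 1/35.
The prior-weighted likelihoods are 1/3 · 5/84 = 5/252, 1/3 · 5/84 = 5/252, 1/3 · 1/35 = 1/105; with total 31/630.
By Bayes' rule, P(bowl B | data) = (5/252) / (31/630) = 25/62.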